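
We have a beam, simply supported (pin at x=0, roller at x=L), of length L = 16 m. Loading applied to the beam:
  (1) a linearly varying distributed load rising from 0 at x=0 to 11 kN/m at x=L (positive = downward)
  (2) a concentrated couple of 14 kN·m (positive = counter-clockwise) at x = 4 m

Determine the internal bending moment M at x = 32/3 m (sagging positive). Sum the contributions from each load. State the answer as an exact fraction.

Load 1 — triangular load w₀=11 kN/m (0→w₀ over full span):
  M_1 = w₀Lx/6 - w₀x³/(6L) = 11·16·(32/3)/6 - 11·(32/3)³/(6·16) = 14080/81 kN·m
Load 2 — applied couple M₀=14 kN·m at a=4 m (b=L-a=12):
  M_2 = M₀x/L - M₀  [x>a] = 14·(32/3)/16 - 14 = -14/3 kN·m
Superposition: M = Σ M_i = 13702/81 kN·m ≈ 169.160494 kN·m

M(32/3) = 13702/81 kN·m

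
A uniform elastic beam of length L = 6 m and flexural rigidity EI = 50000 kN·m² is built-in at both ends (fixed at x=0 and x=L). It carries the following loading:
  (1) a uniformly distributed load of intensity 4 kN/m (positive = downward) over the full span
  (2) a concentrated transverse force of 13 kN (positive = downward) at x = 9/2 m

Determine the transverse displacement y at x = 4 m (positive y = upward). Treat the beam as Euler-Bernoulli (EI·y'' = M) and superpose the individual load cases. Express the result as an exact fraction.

Load 1 — uniform load w=4 kN/m over full span:
  y_1 = -wx²(L-x)²/(24EI) = -4·4²·(6-4)²/(24·50000) = -2/9375 m
Load 2 — point force P=13 kN at a=9/2 m (b=L-a=3/2):
  y_2 = -Pb²x²(3aL-(3a+b)x)/(6L³EI)  [x≤a] = -13·(3/2)²·4²·(3·(9/2)·6-(3·(9/2)+(3/2))·4)/(6·6³·50000) = -91/600000 m
Superposition: y = Σ y_i = -73/200000 m ≈ -0.000365 m

y(4) = -73/200000 m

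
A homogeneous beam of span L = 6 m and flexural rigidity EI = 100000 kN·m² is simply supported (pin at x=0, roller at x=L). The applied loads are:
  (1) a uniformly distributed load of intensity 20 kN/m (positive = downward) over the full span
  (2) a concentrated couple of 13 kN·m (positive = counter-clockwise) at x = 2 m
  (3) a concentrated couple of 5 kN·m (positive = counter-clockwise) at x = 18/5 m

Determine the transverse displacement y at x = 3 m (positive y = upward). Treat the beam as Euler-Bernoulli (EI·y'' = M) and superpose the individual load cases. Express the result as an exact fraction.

Load 1 — uniform load w=20 kN/m over full span:
  y_1 = -wx(L³-2Lx²+x³)/(24EI) = -20·3·(6³-2·6·3²+3³)/(24·100000) = -27/8000 m
Load 2 — applied couple M₀=13 kN·m at a=2 m (b=L-a=4):
  y_2 = (M₀x³/(6L)-M₀(x-a)²/2+C₁x)/EI  [x>a] with C₁=M₀(3b²-L²)/(6L)=13/3 = (13·3³/(6·6)-13·(3-2)²/2+(13/3)·3)/100000 = 13/80000 m
Load 3 — applied couple M₀=5 kN·m at a=18/5 m (b=L-a=12/5):
  y_3 = (M₀x³/(6L)+C₁x)/EI  [x≤a] with C₁=M₀(3b²-L²)/(6L)=-13/5 = (5·3³/(6·6)+(-13/5)·3)/100000 = -81/2000000 m
Superposition: y = Σ y_i = -3253/1000000 m ≈ -0.003253 m

y(3) = -3253/1000000 m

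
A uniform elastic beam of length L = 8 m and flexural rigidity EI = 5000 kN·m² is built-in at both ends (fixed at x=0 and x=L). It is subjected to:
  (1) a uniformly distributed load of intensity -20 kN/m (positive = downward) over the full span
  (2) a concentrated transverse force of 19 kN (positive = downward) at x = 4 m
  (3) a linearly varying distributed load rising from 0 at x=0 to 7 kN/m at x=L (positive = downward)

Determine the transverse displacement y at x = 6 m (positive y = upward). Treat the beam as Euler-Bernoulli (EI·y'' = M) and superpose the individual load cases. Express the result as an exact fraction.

y(6) = 2147/150000 m

Load 1 — uniform load w=-20 kN/m over full span:
  y_1 = -wx²(L-x)²/(24EI) = -(-20)·6²·(8-6)²/(24·5000) = 3/125 m
Load 2 — point force P=19 kN at a=4 m (b=L-a=4):
  y_2 = -Pa²(L-x)²(3bL-(3b+a)(L-x))/(6L³EI)  [x>a] = -19·4²·(8-6)²·(3·4·8-(3·4+4)·(8-6))/(6·8³·5000) = -19/3750 m
Load 3 — triangular load w₀=7 kN/m (0→w₀ over full span):
  y_3 = -w₀x²(L-x)²(x+2L)/(120LEI) = -7·6²·(8-6)²·(6+2·8)/(120·8·5000) = -231/50000 m
Superposition: y = Σ y_i = 2147/150000 m ≈ 0.014313 m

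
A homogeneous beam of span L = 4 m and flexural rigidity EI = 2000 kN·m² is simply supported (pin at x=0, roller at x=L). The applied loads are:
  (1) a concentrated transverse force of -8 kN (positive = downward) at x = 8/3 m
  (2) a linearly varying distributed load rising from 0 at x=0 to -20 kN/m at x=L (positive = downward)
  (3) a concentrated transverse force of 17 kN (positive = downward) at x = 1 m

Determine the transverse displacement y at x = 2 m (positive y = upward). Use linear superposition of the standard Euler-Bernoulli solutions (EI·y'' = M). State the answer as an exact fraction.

Load 1 — point force P=-8 kN at a=8/3 m (b=L-a=4/3):
  y_1 = -Pbx(L²-b²-x²)/(6LEI)  [x≤a] = -(-8)·(4/3)·2·(4²-(4/3)²-2²)/(6·4·2000) = 46/10125 m
Load 2 — triangular load w₀=-20 kN/m (0→w₀ over full span):
  y_2 = -w₀x(7L⁴-10L²x²+3x⁴)/(360LEI) = -(-20)·2·(7·4⁴-10·4²·2²+3·2⁴)/(360·4·2000) = 1/60 m
Load 3 — point force P=17 kN at a=1 m (b=L-a=3):
  y_3 = -Pa(L-x)(2Lx-a²-x²)/(6LEI)  [x>a] = -17·1·(4-2)·(2·4·2-1²-2²)/(6·4·2000) = -187/24000 m
Superposition: y = Σ y_i = 1739/129600 m ≈ 0.013418 m

y(2) = 1739/129600 m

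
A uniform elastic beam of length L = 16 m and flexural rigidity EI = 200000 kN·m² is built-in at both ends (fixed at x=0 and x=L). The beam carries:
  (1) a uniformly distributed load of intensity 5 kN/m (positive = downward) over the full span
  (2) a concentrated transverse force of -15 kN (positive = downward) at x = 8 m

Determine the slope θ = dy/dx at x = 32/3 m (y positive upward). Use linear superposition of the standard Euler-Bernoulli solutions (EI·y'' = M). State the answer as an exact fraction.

Load 1 — uniform load w=5 kN/m over full span:
  θ_1 = -wx(L-x)(L-2x)/(12EI) = -5·(32/3)·(16-(32/3))·(16-2·(32/3))/(12·200000) = 32/50625 rad
Load 2 — point force P=-15 kN at a=8 m (b=L-a=8):
  θ_2 = Pa²(L-x)(2bL-(3b+a)(L-x))/(2L³EI)  [x>a] = (-15)·8²·(16-(32/3))·(2·8·16-(3·8+8)·(16-(32/3)))/(2·16³·200000) = -1/3750 rad
Superposition: θ = Σ θ_i = 37/101250 rad ≈ 0.000365 rad

θ(32/3) = 37/101250 rad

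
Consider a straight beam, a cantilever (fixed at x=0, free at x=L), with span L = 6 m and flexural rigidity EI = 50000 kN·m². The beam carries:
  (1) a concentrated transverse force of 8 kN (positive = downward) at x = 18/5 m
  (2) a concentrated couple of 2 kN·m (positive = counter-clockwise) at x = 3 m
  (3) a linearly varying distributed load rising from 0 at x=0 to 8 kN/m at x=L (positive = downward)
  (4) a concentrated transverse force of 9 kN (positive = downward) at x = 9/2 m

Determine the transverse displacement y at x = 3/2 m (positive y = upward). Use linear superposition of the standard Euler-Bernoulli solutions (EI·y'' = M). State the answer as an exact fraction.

y(3/2) = -10287/3200000 m

Load 1 — point force P=8 kN at a=18/5 m (b=L-a=12/5):
  y_1 = -Px²(3a-x)/(6EI)  [x≤a] = -8·(3/2)²·(3·(18/5)-(3/2))/(6·50000) = -279/500000 m
Load 2 — applied couple M₀=2 kN·m at a=3 m (b=L-a=3):
  y_2 = M₀x²/(2EI)  [x≤a] = 2·(3/2)²/(2·50000) = 9/200000 m
Load 3 — triangular load w₀=8 kN/m (0→w₀ over full span):
  y_3 = (w₀Lx³/12-w₀L²x²/6-w₀x⁵/(120L))/EI = (8·6·(3/2)³/12-8·6²·(3/2)²/6-8·(3/2)⁵/(120·6))/50000 = -30267/16000000 m
Load 4 — point force P=9 kN at a=9/2 m (b=L-a=3/2):
  y_4 = -Px²(3a-x)/(6EI)  [x≤a] = -9·(3/2)²·(3·(9/2)-(3/2))/(6·50000) = -81/100000 m
Superposition: y = Σ y_i = -10287/3200000 m ≈ -0.003215 m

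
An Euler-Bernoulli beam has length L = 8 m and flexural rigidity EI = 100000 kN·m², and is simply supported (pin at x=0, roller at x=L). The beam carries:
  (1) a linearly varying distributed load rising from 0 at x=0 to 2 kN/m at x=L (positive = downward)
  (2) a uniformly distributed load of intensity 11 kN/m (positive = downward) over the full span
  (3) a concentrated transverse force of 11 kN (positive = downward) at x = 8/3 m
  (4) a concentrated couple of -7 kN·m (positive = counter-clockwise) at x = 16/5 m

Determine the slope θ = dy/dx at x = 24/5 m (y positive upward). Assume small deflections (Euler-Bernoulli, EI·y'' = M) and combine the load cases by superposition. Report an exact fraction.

Load 1 — triangular load w₀=2 kN/m (0→w₀ over full span):
  θ_1 = -w₀(7L⁴-30L²x²+15x⁴)/(360LEI) = -2·(7·8⁴-30·8²·(24/5)²+15·(24/5)⁴)/(360·8·100000) = 928/17578125 rad
Load 2 — uniform load w=11 kN/m over full span:
  θ_2 = -w(L³-6Lx²+4x³)/(24EI) = -11·(8³-6·8·(24/5)²+4·(24/5)³)/(24·100000) = 814/1171875 rad
Load 3 — point force P=11 kN at a=8/3 m (b=L-a=16/3):
  θ_3 = -Pa(2L²-6Lx+3x²+a²)/(6LEI)  [x>a] = -11·(8/3)·(2·8²-6·8·(24/5)+3·(24/5)²+(8/3)²)/(6·8·100000) = 1012/6328125 rad
Load 4 — applied couple M₀=-7 kN·m at a=16/5 m (b=L-a=24/5):
  θ_4 = (M₀x²/(2L)-M₀(x-a)+C₁)/EI  [x>a] with C₁=M₀(3b²-L²)/(6L)=-56/75 = ((-7)·(24/5)²/(2·8)-(-7)·((24/5)-(16/5))+(-56/75))/100000 = 7/1875000 rad
Superposition: θ = Σ θ_i = 1153061/1265625000 rad ≈ 0.000911 rad

θ(24/5) = 1153061/1265625000 rad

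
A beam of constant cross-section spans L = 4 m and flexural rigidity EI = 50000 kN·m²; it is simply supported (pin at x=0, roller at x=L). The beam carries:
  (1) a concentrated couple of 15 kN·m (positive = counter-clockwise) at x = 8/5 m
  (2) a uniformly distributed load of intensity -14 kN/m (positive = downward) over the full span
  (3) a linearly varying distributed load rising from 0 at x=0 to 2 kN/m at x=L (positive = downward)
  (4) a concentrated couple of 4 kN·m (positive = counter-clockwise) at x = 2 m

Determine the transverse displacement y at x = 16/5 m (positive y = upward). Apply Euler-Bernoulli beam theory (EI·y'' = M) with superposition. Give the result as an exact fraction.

Load 1 — applied couple M₀=15 kN·m at a=8/5 m (b=L-a=12/5):
  y_1 = (M₀x³/(6L)-M₀(x-a)²/2+C₁x)/EI  [x>a] with C₁=M₀(3b²-L²)/(6L)=4/5 = (15·(16/5)³/(6·4)-15·((16/5)-(8/5))²/2+(4/5)·(16/5))/50000 = 6/78125 m
Load 2 — uniform load w=-14 kN/m over full span:
  y_2 = -wx(L³-2Lx²+x³)/(24EI) = -(-14)·(16/5)·(4³-2·4·(16/5)²+(16/5)³)/(24·50000) = 3248/5859375 m
Load 3 — triangular load w₀=2 kN/m (0→w₀ over full span):
  y_3 = -w₀x(7L⁴-10L²x²+3x⁴)/(360LEI) = -2·(16/5)·(7·4⁴-10·4²·(16/5)²+3·(16/5)⁴)/(360·4·50000) = -2032/48828125 m
Load 4 — applied couple M₀=4 kN·m at a=2 m (b=L-a=2):
  y_4 = (M₀x³/(6L)-M₀(x-a)²/2+C₁x)/EI  [x>a] with C₁=M₀(3b²-L²)/(6L)=-2/3 = (4·(16/5)³/(6·4)-4·((16/5)-2)²/2+(-2/3)·(16/5))/50000 = 7/781250 m
Superposition: y = Σ y_i = 175333/292968750 m ≈ 0.000598 m

y(16/5) = 175333/292968750 m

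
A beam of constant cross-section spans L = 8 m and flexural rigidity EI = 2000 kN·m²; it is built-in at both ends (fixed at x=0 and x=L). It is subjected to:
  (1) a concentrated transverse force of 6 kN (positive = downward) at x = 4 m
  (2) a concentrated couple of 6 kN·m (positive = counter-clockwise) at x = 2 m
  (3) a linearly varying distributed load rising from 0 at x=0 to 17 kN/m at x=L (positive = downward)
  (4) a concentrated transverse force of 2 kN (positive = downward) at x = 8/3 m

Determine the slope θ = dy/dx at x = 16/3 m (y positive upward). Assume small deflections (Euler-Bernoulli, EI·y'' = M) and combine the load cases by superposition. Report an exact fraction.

Load 1 — point force P=6 kN at a=4 m (b=L-a=4):
  θ_1 = Pa²(L-x)(2bL-(3b+a)(L-x))/(2L³EI)  [x>a] = 6·4²·(8-(16/3))·(2·4·8-(3·4+4)·(8-(16/3)))/(2·8³·2000) = 1/375 rad
Load 2 — applied couple M₀=6 kN·m at a=2 m (b=L-a=6):
  θ_2 = (R_Ax²/2 - M_Ax - M₀(x-a))/EI  [x>a] with R_A=27/32, M_A=-9/8 = ((27/32)·(16/3)²/2 - (-9/8)·(16/3) - 6·((16/3)-2))/2000 = -1/1000 rad
Load 3 — triangular load w₀=17 kN/m (0→w₀ over full span):
  θ_3 = -w₀(2x(L-x)(L-2x)(x+2L)+x²(L-x)²)/(120LEI) = -17·(2·(16/3)·(8-(16/3))·(8-2·(16/3))·((16/3)+2·8)+(16/3)²·(8-(16/3))²)/(120·8·2000) = 1904/151875 rad
Load 4 — point force P=2 kN at a=8/3 m (b=L-a=16/3):
  θ_4 = Pa²(L-x)(2bL-(3b+a)(L-x))/(2L³EI)  [x>a] = 2·(8/3)²·(8-(16/3))·(2·(16/3)·8-(3·(16/3)+(8/3))·(8-(16/3)))/(2·8³·2000) = 4/6075 rad
Superposition: θ = Σ θ_i = 6019/405000 rad ≈ 0.014862 rad

θ(16/3) = 6019/405000 rad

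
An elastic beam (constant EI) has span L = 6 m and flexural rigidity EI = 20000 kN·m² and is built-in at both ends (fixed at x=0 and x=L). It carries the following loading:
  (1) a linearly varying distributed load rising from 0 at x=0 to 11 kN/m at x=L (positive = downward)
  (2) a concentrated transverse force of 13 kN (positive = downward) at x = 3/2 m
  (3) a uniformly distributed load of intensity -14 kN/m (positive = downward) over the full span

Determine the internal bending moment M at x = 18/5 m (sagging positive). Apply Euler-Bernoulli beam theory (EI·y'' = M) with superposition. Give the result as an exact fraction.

M(18/5) = -36309/4000 kN·m

Load 1 — triangular load w₀=11 kN/m (0→w₀ over full span):
  M_1 = 3w₀Lx/20 - w₀L²/30 - w₀x³/(6L) = 3·11·6·(18/5)/20 - 11·6²/30 - 11·(18/5)³/(6·6) = 1023/125 kN·m
Load 2 — point force P=13 kN at a=3/2 m (b=L-a=9/2):
  M_2 = Pa²(a+3b)(L-x)/L³ - Pa²b/L²  [x>a] = 13·(3/2)²·((3/2)+3·(9/2))·(6-(18/5))/6³ - 13·(3/2)²·(9/2)/6² = 39/32 kN·m
Load 3 — uniform load w=-14 kN/m over full span:
  M_3 = wLx/2 - wL²/12 - wx²/2 = (-14)·6·(18/5)/2 - (-14)·6²/12 - (-14)·(18/5)²/2 = -462/25 kN·m
Superposition: M = Σ M_i = -36309/4000 kN·m ≈ -9.077250 kN·m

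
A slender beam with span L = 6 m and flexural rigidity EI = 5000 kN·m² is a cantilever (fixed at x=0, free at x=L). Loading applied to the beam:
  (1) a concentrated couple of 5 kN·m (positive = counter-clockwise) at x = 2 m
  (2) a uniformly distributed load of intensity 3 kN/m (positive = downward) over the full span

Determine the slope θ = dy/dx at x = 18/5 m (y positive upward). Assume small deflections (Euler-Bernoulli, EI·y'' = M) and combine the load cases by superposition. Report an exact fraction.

θ(18/5) = -5693/312500 rad

Load 1 — applied couple M₀=5 kN·m at a=2 m (b=L-a=4):
  θ_1 = M₀a/EI  [x>a] = 5·2/5000 = 1/500 rad
Load 2 — uniform load w=3 kN/m over full span:
  θ_2 = -wx(x²-3Lx+3L²)/(6EI) = -3·(18/5)·((18/5)²-3·6·(18/5)+3·6²)/(6·5000) = -3159/156250 rad
Superposition: θ = Σ θ_i = -5693/312500 rad ≈ -0.018218 rad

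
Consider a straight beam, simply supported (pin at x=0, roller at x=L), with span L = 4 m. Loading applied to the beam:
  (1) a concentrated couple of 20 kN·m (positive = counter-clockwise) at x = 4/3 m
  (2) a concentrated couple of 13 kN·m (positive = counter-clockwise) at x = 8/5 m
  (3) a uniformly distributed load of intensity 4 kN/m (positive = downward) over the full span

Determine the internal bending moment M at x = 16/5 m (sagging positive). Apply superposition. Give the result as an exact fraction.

Load 1 — applied couple M₀=20 kN·m at a=4/3 m (b=L-a=8/3):
  M_1 = M₀x/L - M₀  [x>a] = 20·(16/5)/4 - 20 = -4 kN·m
Load 2 — applied couple M₀=13 kN·m at a=8/5 m (b=L-a=12/5):
  M_2 = M₀x/L - M₀  [x>a] = 13·(16/5)/4 - 13 = -13/5 kN·m
Load 3 — uniform load w=4 kN/m over full span:
  M_3 = wx(L-x)/2 = 4·(16/5)·(4-(16/5))/2 = 128/25 kN·m
Superposition: M = Σ M_i = -37/25 kN·m ≈ -1.480000 kN·m

M(16/5) = -37/25 kN·m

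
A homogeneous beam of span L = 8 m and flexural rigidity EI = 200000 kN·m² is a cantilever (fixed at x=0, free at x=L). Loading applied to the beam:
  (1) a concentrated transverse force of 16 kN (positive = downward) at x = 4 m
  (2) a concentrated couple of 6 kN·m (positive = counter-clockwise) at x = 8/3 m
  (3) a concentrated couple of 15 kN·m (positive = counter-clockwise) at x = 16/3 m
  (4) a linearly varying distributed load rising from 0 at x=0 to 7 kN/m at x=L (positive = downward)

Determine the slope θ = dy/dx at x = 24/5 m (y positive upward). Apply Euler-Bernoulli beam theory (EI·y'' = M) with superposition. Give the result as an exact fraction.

Load 1 — point force P=16 kN at a=4 m (b=L-a=4):
  θ_1 = -Pa²/(2EI)  [x>a] = -16·4²/(2·200000) = -2/3125 rad
Load 2 — applied couple M₀=6 kN·m at a=8/3 m (b=L-a=16/3):
  θ_2 = M₀a/EI  [x>a] = 6·(8/3)/200000 = 1/12500 rad
Load 3 — applied couple M₀=15 kN·m at a=16/3 m (b=L-a=8/3):
  θ_3 = M₀x/EI  [x≤a] = 15·(24/5)/200000 = 9/25000 rad
Load 4 — triangular load w₀=7 kN/m (0→w₀ over full span):
  θ_4 = (w₀Lx²/4-w₀L²x/3-w₀x⁴/(24L))/EI = (7·8·(24/5)²/4-7·8²·(24/5)/3-7·(24/5)⁴/(24·8))/200000 = -4039/1953125 rad
Superposition: θ = Σ θ_i = -35437/15625000 rad ≈ -0.002268 rad

θ(24/5) = -35437/15625000 rad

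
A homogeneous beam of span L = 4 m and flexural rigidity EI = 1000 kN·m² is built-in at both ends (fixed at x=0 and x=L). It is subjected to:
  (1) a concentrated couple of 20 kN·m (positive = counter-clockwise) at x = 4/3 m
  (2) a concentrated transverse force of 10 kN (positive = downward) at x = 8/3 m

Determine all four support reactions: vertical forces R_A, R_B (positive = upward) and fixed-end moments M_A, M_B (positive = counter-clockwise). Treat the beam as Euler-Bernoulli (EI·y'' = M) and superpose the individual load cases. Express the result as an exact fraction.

Load 1 — applied couple M₀=20 kN·m at a=4/3 m (b=L-a=8/3):
  R_A = 6M₀ab/L³ = 6·20·(4/3)·(8/3)/4³ = 20/3 kN
  M_A = M₀b(2a-b)/L² = 20·(8/3)·(2·(4/3)-(8/3))/4² = 0 kN·m
  R_B = -6M₀ab/L³ = -6·20·(4/3)·(8/3)/4³ = -20/3 kN
  M_B = M₀a(2b-a)/L² = 20·(4/3)·(2·(8/3)-(4/3))/4² = 20/3 kN·m
Load 2 — point force P=10 kN at a=8/3 m (b=L-a=4/3):
  R_A = Pb²(3a+b)/L³ = 10·(4/3)²·(3·(8/3)+(4/3))/4³ = 70/27 kN
  M_A = Pab²/L² = 10·(8/3)·(4/3)²/4² = 80/27 kN·m
  R_B = Pa²(a+3b)/L³ = 10·(8/3)²·((8/3)+3·(4/3))/4³ = 200/27 kN
  M_B = -Pa²b/L² = -10·(8/3)²·(4/3)/4² = -160/27 kN·m
Superposition: R_A = 250/27 kN, M_A = 80/27 kN·m, R_B = 20/27 kN, M_B = 20/27 kN·m

R_A = 250/27 kN, M_A = 80/27 kN·m, R_B = 20/27 kN, M_B = 20/27 kN·m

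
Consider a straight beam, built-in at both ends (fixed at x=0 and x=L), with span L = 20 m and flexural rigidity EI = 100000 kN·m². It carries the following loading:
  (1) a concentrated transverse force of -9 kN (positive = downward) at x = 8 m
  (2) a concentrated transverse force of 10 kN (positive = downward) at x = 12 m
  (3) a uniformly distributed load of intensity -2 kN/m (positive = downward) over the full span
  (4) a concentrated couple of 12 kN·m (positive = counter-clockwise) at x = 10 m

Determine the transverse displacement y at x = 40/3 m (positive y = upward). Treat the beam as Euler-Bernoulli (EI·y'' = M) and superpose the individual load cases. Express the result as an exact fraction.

Load 1 — point force P=-9 kN at a=8 m (b=L-a=12):
  y_1 = -Pa²(L-x)²(3bL-(3b+a)(L-x))/(6L³EI)  [x>a] = -(-9)·8²·(20-(40/3))²·(3·12·20-(3·12+8)·(20-(40/3)))/(6·20³·100000) = 64/28125 m
Load 2 — point force P=10 kN at a=12 m (b=L-a=8):
  y_2 = -Pa²(L-x)²(3bL-(3b+a)(L-x))/(6L³EI)  [x>a] = -10·12²·(20-(40/3))²·(3·8·20-(3·8+12)·(20-(40/3)))/(6·20³·100000) = -2/625 m
Load 3 — uniform load w=-2 kN/m over full span:
  y_3 = -wx²(L-x)²/(24EI) = -(-2)·(40/3)²·(20-(40/3))²/(24·100000) = 8/1215 m
Load 4 — applied couple M₀=12 kN·m at a=10 m (b=L-a=10):
  y_4 = (R_Ax³/6 - M_Ax²/2 - M₀(x-a)²/2)/EI  [x>a] with R_A=9/10, M_A=3 = ((9/10)·(40/3)³/6 - 3·(40/3)²/2 - 12·((40/3)-10)²/2)/100000 = 1/4500 m
Superposition: y = Σ y_i = 17867/3037500 m ≈ 0.005882 m

y(40/3) = 17867/3037500 m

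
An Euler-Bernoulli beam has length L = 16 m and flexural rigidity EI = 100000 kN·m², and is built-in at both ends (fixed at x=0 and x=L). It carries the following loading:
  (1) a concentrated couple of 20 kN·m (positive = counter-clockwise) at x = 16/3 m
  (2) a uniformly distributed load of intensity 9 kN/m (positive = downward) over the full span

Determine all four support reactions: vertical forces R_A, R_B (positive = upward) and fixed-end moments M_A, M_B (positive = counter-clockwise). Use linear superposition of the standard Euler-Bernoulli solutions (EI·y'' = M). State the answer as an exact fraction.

R_A = 221/3 kN, M_A = 192 kN·m, R_B = 211/3 kN, M_B = -556/3 kN·m

Load 1 — applied couple M₀=20 kN·m at a=16/3 m (b=L-a=32/3):
  R_A = 6M₀ab/L³ = 6·20·(16/3)·(32/3)/16³ = 5/3 kN
  M_A = M₀b(2a-b)/L² = 20·(32/3)·(2·(16/3)-(32/3))/16² = 0 kN·m
  R_B = -6M₀ab/L³ = -6·20·(16/3)·(32/3)/16³ = -5/3 kN
  M_B = M₀a(2b-a)/L² = 20·(16/3)·(2·(32/3)-(16/3))/16² = 20/3 kN·m
Load 2 — uniform load w=9 kN/m over full span:
  R_A = wL/2 = 9·16/2 = 72 kN
  M_A = wL²/12 = 9·16²/12 = 192 kN·m
  R_B = wL/2 = 9·16/2 = 72 kN
  M_B = -wL²/12 = -9·16²/12 = -192 kN·m
Superposition: R_A = 221/3 kN, M_A = 192 kN·m, R_B = 211/3 kN, M_B = -556/3 kN·m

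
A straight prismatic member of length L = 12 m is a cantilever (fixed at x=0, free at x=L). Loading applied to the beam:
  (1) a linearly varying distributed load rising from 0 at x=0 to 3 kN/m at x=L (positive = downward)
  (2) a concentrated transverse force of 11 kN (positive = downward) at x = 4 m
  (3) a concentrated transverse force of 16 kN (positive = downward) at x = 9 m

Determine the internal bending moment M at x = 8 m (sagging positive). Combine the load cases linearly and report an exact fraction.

Load 1 — triangular load w₀=3 kN/m (0→w₀ over full span):
  M_1 = w₀Lx/2 - w₀L²/3 - w₀x³/(6L) = 3·12·8/2 - 3·12²/3 - 3·8³/(6·12) = -64/3 kN·m
Load 2 — point force P=11 kN at a=4 m (b=L-a=8):
  M_2 = 0  [x>a] = 0 kN·m
Load 3 — point force P=16 kN at a=9 m (b=L-a=3):
  M_3 = -P(a-x)  [x≤a] = -16·(9-8) = -16 kN·m
Superposition: M = Σ M_i = -112/3 kN·m ≈ -37.333333 kN·m

M(8) = -112/3 kN·m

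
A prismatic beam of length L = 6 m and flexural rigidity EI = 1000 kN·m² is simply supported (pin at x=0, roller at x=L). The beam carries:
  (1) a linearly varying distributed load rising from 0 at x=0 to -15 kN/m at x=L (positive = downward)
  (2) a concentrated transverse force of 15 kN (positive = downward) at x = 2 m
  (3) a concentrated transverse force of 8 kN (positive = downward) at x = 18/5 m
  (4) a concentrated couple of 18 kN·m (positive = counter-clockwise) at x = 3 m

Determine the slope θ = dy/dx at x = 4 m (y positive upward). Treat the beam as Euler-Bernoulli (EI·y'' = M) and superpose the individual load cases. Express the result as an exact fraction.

Load 1 — triangular load w₀=-15 kN/m (0→w₀ over full span):
  θ_1 = -w₀(7L⁴-30L²x²+15x⁴)/(360LEI) = -(-15)·(7·6⁴-30·6²·4²+15·4⁴)/(360·6·1000) = -91/3000 rad
Load 2 — point force P=15 kN at a=2 m (b=L-a=4):
  θ_2 = -Pa(2L²-6Lx+3x²+a²)/(6LEI)  [x>a] = -15·2·(2·6²-6·6·4+3·4²+2²)/(6·6·1000) = 1/60 rad
Load 3 — point force P=8 kN at a=18/5 m (b=L-a=12/5):
  θ_3 = -Pa(2L²-6Lx+3x²+a²)/(6LEI)  [x>a] = -8·(18/5)·(2·6²-6·6·4+3·4²+(18/5)²)/(6·6·1000) = 138/15625 rad
Load 4 — applied couple M₀=18 kN·m at a=3 m (b=L-a=3):
  θ_4 = (M₀x²/(2L)-M₀(x-a)+C₁)/EI  [x>a] with C₁=M₀(3b²-L²)/(6L)=-9/2 = (18·4²/(2·6)-18·(4-3)+(-9/2))/1000 = 3/2000 rad
Superposition: θ = Σ θ_i = -2501/750000 rad ≈ -0.003335 rad

θ(4) = -2501/750000 rad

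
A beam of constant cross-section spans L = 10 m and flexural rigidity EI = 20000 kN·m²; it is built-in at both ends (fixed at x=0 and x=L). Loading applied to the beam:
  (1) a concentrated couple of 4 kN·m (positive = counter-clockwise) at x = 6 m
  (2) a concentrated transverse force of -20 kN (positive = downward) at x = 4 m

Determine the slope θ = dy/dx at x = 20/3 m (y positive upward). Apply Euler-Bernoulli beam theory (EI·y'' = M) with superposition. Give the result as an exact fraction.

Load 1 — applied couple M₀=4 kN·m at a=6 m (b=L-a=4):
  θ_1 = (R_Ax²/2 - M_Ax - M₀(x-a))/EI  [x>a] with R_A=72/125, M_A=32/25 = ((72/125)·(20/3)²/2 - (32/25)·(20/3) - 4·((20/3)-6))/20000 = 1/12500 rad
Load 2 — point force P=-20 kN at a=4 m (b=L-a=6):
  θ_2 = Pa²(L-x)(2bL-(3b+a)(L-x))/(2L³EI)  [x>a] = (-20)·4²·(10-(20/3))·(2·6·10-(3·6+4)·(10-(20/3)))/(2·10³·20000) = -7/5625 rad
Superposition: θ = Σ θ_i = -131/112500 rad ≈ -0.001164 rad

θ(20/3) = -131/112500 rad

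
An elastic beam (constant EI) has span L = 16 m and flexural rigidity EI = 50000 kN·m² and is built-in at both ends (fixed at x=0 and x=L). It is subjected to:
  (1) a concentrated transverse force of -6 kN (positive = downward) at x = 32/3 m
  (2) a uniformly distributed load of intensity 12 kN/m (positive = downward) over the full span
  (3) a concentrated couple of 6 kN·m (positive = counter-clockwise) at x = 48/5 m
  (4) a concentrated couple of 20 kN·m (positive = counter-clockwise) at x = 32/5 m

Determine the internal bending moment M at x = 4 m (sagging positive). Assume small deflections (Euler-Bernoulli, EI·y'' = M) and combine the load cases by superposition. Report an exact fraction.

Load 1 — point force P=-6 kN at a=32/3 m (b=L-a=16/3):
  M_1 = Pb²(3a+b)x/L³ - Pab²/L²  [x≤a] = (-6)·(16/3)²·(3·(32/3)+(16/3))·4/16³ - (-6)·(32/3)·(16/3)²/16² = 8/9 kN·m
Load 2 — uniform load w=12 kN/m over full span:
  M_2 = wLx/2 - wL²/12 - wx²/2 = 12·16·4/2 - 12·16²/12 - 12·4²/2 = 32 kN·m
Load 3 — applied couple M₀=6 kN·m at a=48/5 m (b=L-a=32/5):
  M_3 = R_Ax - M_A  [x≤a] with R_A=27/50, M_A=48/25 = (27/50)·4 - (48/25) = 6/25 kN·m
Load 4 — applied couple M₀=20 kN·m at a=32/5 m (b=L-a=48/5):
  M_4 = R_Ax - M_A  [x≤a] with R_A=9/5, M_A=12/5 = (9/5)·4 - (12/5) = 24/5 kN·m
Superposition: M = Σ M_i = 8534/225 kN·m ≈ 37.928889 kN·m

M(4) = 8534/225 kN·m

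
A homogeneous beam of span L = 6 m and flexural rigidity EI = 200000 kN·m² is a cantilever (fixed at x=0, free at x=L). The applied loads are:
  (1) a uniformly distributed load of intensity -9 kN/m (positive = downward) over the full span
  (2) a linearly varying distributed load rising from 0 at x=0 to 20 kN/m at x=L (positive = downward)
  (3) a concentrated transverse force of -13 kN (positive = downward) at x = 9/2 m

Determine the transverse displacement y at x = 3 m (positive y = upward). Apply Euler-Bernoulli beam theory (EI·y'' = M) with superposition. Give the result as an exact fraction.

Load 1 — uniform load w=-9 kN/m over full span:
  y_1 = -wx²(x²-4Lx+6L²)/(24EI) = -(-9)·3²·(3²-4·6·3+6·6²)/(24·200000) = 4131/1600000 m
Load 2 — triangular load w₀=20 kN/m (0→w₀ over full span):
  y_2 = (w₀Lx³/12-w₀L²x²/6-w₀x⁵/(120L))/EI = (20·6·3³/12-20·6²·3²/6-20·3⁵/(120·6))/200000 = -3267/800000 m
Load 3 — point force P=-13 kN at a=9/2 m (b=L-a=3/2):
  y_3 = -Px²(3a-x)/(6EI)  [x≤a] = -(-13)·3²·(3·(9/2)-3)/(6·200000) = 819/800000 m
Superposition: y = Σ y_i = -153/320000 m ≈ -0.000478 m

y(3) = -153/320000 m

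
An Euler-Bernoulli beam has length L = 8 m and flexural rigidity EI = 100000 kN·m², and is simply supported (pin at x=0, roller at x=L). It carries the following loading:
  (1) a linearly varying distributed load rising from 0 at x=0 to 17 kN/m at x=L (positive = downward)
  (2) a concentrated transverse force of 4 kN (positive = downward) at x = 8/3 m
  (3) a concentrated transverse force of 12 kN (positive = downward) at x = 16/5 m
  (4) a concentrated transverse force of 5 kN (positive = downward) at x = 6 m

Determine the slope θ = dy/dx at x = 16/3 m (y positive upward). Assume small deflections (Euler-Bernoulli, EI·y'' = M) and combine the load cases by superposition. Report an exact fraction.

θ(16/3) = 7326961/6075000000 rad

Load 1 — triangular load w₀=17 kN/m (0→w₀ over full span):
  θ_1 = -w₀(7L⁴-30L²x²+15x⁴)/(360LEI) = -17·(7·8⁴-30·8²·(16/3)²+15·(16/3)⁴)/(360·8·100000) = 3094/3796875 rad
Load 2 — point force P=4 kN at a=8/3 m (b=L-a=16/3):
  θ_2 = -Pa(2L²-6Lx+3x²+a²)/(6LEI)  [x>a] = -4·(8/3)·(2·8²-6·8·(16/3)+3·(16/3)²+(8/3)²)/(6·8·100000) = 4/50625 rad
Load 3 — point force P=12 kN at a=16/5 m (b=L-a=24/5):
  θ_3 = -Pa(2L²-6Lx+3x²+a²)/(6LEI)  [x>a] = -12·(16/5)·(2·8²-6·8·(16/3)+3·(16/3)²+(16/5)²)/(6·8·100000) = 304/1171875 rad
Load 4 — point force P=5 kN at a=6 m (b=L-a=2):
  θ_4 = -Pb(L²-b²-3x²)/(6LEI)  [x≤a] = -5·2·(8²-2²-3·(16/3)²)/(6·8·100000) = 19/360000 rad
Superposition: θ = Σ θ_i = 7326961/6075000000 rad ≈ 0.001206 rad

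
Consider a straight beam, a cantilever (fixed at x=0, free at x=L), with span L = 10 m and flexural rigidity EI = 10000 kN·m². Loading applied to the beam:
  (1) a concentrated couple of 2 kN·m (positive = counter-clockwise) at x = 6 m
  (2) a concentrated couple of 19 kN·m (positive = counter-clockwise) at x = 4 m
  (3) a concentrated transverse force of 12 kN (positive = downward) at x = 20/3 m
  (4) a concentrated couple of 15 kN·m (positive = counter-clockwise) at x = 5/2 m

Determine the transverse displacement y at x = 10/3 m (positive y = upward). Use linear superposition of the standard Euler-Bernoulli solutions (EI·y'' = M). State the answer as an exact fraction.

y(10/3) = -1517/86400 m

Load 1 — applied couple M₀=2 kN·m at a=6 m (b=L-a=4):
  y_1 = M₀x²/(2EI)  [x≤a] = 2·(10/3)²/(2·10000) = 1/900 m
Load 2 — applied couple M₀=19 kN·m at a=4 m (b=L-a=6):
  y_2 = M₀x²/(2EI)  [x≤a] = 19·(10/3)²/(2·10000) = 19/1800 m
Load 3 — point force P=12 kN at a=20/3 m (b=L-a=10/3):
  y_3 = -Px²(3a-x)/(6EI)  [x≤a] = -12·(10/3)²·(3·(20/3)-(10/3))/(6·10000) = -1/27 m
Load 4 — applied couple M₀=15 kN·m at a=5/2 m (b=L-a=15/2):
  y_4 = M₀a(2x-a)/(2EI)  [x>a] = 15·(5/2)·(2·(10/3)-(5/2))/(2·10000) = 1/128 m
Superposition: y = Σ y_i = -1517/86400 m ≈ -0.017558 m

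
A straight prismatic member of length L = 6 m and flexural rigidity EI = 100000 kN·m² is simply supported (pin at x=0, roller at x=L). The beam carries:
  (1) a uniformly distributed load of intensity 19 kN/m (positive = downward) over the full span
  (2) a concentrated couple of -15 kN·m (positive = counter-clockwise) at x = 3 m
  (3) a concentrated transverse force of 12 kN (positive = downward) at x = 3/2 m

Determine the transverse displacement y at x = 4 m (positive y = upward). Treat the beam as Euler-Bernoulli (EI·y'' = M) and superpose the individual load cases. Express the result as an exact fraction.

y(4) = -3751/1200000 m

Load 1 — uniform load w=19 kN/m over full span:
  y_1 = -wx(L³-2Lx²+x³)/(24EI) = -19·4·(6³-2·6·4²+4³)/(24·100000) = -209/75000 m
Load 2 — applied couple M₀=-15 kN·m at a=3 m (b=L-a=3):
  y_2 = (M₀x³/(6L)-M₀(x-a)²/2+C₁x)/EI  [x>a] with C₁=M₀(3b²-L²)/(6L)=15/4 = ((-15)·4³/(6·6)-(-15)·(4-3)²/2+(15/4)·4)/100000 = -1/24000 m
Load 3 — point force P=12 kN at a=3/2 m (b=L-a=9/2):
  y_3 = -Pa(L-x)(2Lx-a²-x²)/(6LEI)  [x>a] = -12·(3/2)·(6-4)·(2·6·4-(3/2)²-4²)/(6·6·100000) = -119/400000 m
Superposition: y = Σ y_i = -3751/1200000 m ≈ -0.003126 m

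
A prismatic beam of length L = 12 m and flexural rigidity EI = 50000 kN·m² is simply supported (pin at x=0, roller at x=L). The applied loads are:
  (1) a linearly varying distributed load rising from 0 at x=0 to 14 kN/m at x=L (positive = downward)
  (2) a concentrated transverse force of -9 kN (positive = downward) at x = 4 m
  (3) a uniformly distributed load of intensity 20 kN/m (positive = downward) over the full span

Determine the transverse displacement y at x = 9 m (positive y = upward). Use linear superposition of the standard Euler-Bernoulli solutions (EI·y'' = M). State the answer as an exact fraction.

Load 1 — triangular load w₀=14 kN/m (0→w₀ over full span):
  y_1 = -w₀x(7L⁴-10L²x²+3x⁴)/(360LEI) = -14·9·(7·12⁴-10·12²·9²+3·9⁴)/(360·12·50000) = -22491/800000 m
Load 2 — point force P=-9 kN at a=4 m (b=L-a=8):
  y_2 = -Pa(L-x)(2Lx-a²-x²)/(6LEI)  [x>a] = -(-9)·4·(12-9)·(2·12·9-4²-9²)/(6·12·50000) = 357/100000 m
Load 3 — uniform load w=20 kN/m over full span:
  y_3 = -wx(L³-2Lx²+x³)/(24EI) = -20·9·(12³-2·12·9²+9³)/(24·50000) = -1539/20000 m
Superposition: y = Σ y_i = -16239/160000 m ≈ -0.101494 m

y(9) = -16239/160000 m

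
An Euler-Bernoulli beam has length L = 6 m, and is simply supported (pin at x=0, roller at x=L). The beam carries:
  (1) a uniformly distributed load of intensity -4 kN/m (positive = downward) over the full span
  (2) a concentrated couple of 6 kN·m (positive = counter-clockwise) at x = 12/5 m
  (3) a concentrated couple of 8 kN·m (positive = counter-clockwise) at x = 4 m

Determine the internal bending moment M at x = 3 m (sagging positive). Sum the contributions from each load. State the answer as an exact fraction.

M(3) = -17 kN·m

Load 1 — uniform load w=-4 kN/m over full span:
  M_1 = wx(L-x)/2 = (-4)·3·(6-3)/2 = -18 kN·m
Load 2 — applied couple M₀=6 kN·m at a=12/5 m (b=L-a=18/5):
  M_2 = M₀x/L - M₀  [x>a] = 6·3/6 - 6 = -3 kN·m
Load 3 — applied couple M₀=8 kN·m at a=4 m (b=L-a=2):
  M_3 = M₀x/L  [x≤a] = 8·3/6 = 4 kN·m
Superposition: M = Σ M_i = -17 kN·m ≈ -17.000000 kN·m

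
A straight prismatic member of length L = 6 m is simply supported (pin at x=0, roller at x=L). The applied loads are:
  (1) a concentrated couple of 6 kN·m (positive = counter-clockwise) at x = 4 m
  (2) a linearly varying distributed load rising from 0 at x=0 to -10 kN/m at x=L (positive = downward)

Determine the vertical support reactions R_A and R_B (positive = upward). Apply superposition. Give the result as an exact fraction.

Load 1 — applied couple M₀=6 kN·m at a=4 m (b=L-a=2):
  R_A = M₀/L = 6/6 = 1 kN
  R_B = -M₀/L = -6/6 = -1 kN
Load 2 — triangular load w₀=-10 kN/m (0→w₀ over full span):
  R_A = w₀L/6 = (-10)·6/6 = -10 kN
  R_B = w₀L/3 = (-10)·6/3 = -20 kN
Superposition: R_A = -9 kN, R_B = -21 kN

R_A = -9 kN, R_B = -21 kN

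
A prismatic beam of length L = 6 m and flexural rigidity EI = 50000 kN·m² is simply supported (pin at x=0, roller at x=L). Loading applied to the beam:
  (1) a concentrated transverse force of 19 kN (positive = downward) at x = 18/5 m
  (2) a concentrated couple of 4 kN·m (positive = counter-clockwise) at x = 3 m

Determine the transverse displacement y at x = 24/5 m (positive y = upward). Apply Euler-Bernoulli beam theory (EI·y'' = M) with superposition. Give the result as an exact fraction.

Load 1 — point force P=19 kN at a=18/5 m (b=L-a=12/5):
  y_1 = -Pa(L-x)(2Lx-a²-x²)/(6LEI)  [x>a] = -19·(18/5)·(6-(24/5))·(2·6·(24/5)-(18/5)²-(24/5)²)/(6·6·50000) = -1539/1562500 m
Load 2 — applied couple M₀=4 kN·m at a=3 m (b=L-a=3):
  y_2 = (M₀x³/(6L)-M₀(x-a)²/2+C₁x)/EI  [x>a] with C₁=M₀(3b²-L²)/(6L)=-1 = (4·(24/5)³/(6·6)-4·((24/5)-3)²/2+(-1)·(24/5))/50000 = 63/3125000 m
Superposition: y = Σ y_i = -603/625000 m ≈ -0.000965 m

y(24/5) = -603/625000 m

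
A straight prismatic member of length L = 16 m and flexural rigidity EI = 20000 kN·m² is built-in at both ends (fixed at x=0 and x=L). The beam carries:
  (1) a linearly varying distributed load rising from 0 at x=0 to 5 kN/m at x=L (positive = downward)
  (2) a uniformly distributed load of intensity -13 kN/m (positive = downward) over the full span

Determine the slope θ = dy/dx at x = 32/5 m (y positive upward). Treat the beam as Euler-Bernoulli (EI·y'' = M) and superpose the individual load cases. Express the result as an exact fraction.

Load 1 — triangular load w₀=5 kN/m (0→w₀ over full span):
  θ_1 = -w₀(2x(L-x)(L-2x)(x+2L)+x²(L-x)²)/(120LEI) = -5·(2·(32/5)·(16-(32/5))·(16-2·(32/5))·((32/5)+2·16)+(32/5)²·(16-(32/5))²)/(120·16·20000) = -192/78125 rad
Load 2 — uniform load w=-13 kN/m over full span:
  θ_2 = -wx(L-x)(L-2x)/(12EI) = -(-13)·(32/5)·(16-(32/5))·(16-2·(32/5))/(12·20000) = 832/78125 rad
Superposition: θ = Σ θ_i = 128/15625 rad ≈ 0.008192 rad

θ(32/5) = 128/15625 rad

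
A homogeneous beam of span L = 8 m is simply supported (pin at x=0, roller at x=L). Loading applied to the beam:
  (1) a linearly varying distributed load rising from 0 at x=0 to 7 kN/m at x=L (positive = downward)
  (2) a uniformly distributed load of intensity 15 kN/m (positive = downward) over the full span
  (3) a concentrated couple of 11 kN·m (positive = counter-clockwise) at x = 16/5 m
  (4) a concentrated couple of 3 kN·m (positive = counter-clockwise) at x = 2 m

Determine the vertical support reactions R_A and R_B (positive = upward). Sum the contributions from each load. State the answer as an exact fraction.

R_A = 853/12 kN, R_B = 923/12 kN

Load 1 — triangular load w₀=7 kN/m (0→w₀ over full span):
  R_A = w₀L/6 = 7·8/6 = 28/3 kN
  R_B = w₀L/3 = 7·8/3 = 56/3 kN
Load 2 — uniform load w=15 kN/m over full span:
  R_A = wL/2 = 15·8/2 = 60 kN
  R_B = wL/2 = 15·8/2 = 60 kN
Load 3 — applied couple M₀=11 kN·m at a=16/5 m (b=L-a=24/5):
  R_A = M₀/L = 11/8 kN
  R_B = -M₀/L = -11/8 kN
Load 4 — applied couple M₀=3 kN·m at a=2 m (b=L-a=6):
  R_A = M₀/L = 3/8 kN
  R_B = -M₀/L = -3/8 kN
Superposition: R_A = 853/12 kN, R_B = 923/12 kN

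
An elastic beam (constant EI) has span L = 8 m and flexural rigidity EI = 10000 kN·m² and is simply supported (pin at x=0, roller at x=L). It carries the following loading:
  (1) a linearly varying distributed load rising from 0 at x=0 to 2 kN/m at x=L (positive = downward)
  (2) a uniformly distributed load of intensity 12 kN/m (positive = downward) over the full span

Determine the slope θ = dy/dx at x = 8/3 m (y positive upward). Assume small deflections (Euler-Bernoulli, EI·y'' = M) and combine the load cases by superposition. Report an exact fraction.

Load 1 — triangular load w₀=2 kN/m (0→w₀ over full span):
  θ_1 = -w₀(7L⁴-30L²x²+15x⁴)/(360LEI) = -2·(7·8⁴-30·8²·(8/3)²+15·(8/3)⁴)/(360·8·10000) = -832/759375 rad
Load 2 — uniform load w=12 kN/m over full span:
  θ_2 = -w(L³-6Lx²+4x³)/(24EI) = -12·(8³-6·8·(8/3)²+4·(8/3)³)/(24·10000) = -208/16875 rad
Superposition: θ = Σ θ_i = -10192/759375 rad ≈ -0.013422 rad

θ(8/3) = -10192/759375 rad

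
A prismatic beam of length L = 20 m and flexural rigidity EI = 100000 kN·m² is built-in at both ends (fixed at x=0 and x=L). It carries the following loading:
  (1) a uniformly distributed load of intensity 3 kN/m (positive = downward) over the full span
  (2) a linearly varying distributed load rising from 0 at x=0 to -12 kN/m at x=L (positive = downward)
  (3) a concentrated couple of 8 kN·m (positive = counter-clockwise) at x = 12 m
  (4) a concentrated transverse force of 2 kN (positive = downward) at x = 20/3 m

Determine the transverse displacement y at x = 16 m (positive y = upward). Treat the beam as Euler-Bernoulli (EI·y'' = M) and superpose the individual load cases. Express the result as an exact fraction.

y(16) = 195616/31640625 m

Load 1 — uniform load w=3 kN/m over full span:
  y_1 = -wx²(L-x)²/(24EI) = -3·16²·(20-16)²/(24·100000) = -16/3125 m
Load 2 — triangular load w₀=-12 kN/m (0→w₀ over full span):
  y_2 = -w₀x²(L-x)²(x+2L)/(120LEI) = -(-12)·16²·(20-16)²·(16+2·20)/(120·20·100000) = 896/78125 m
Load 3 — applied couple M₀=8 kN·m at a=12 m (b=L-a=8):
  y_3 = (R_Ax³/6 - M_Ax²/2 - M₀(x-a)²/2)/EI  [x>a] with R_A=72/125, M_A=64/25 = ((72/125)·16³/6 - (64/25)·16²/2 - 8·(16-12)²/2)/100000 = 6/390625 m
Load 4 — point force P=2 kN at a=20/3 m (b=L-a=40/3):
  y_4 = -Pa²(L-x)²(3bL-(3b+a)(L-x))/(6L³EI)  [x>a] = -2·(20/3)²·(20-16)²·(3·(40/3)·20-(3·(40/3)+(20/3))·(20-16))/(6·20³·100000) = -46/253125 m
Superposition: y = Σ y_i = 195616/31640625 m ≈ 0.006182 m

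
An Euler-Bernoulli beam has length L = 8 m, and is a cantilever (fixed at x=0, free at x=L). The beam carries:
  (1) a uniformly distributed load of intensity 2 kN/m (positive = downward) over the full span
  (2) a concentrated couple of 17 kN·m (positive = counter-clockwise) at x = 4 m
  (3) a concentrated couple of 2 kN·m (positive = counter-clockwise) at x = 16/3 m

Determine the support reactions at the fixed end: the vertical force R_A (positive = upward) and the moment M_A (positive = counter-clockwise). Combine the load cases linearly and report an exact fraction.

Load 1 — uniform load w=2 kN/m over full span:
  R_A = wL = 2·8 = 16 kN
  M_A = wL²/2 = 2·8²/2 = 64 kN·m
Load 2 — applied couple M₀=17 kN·m at a=4 m (b=L-a=4):
  R_A = 0 kN
  M_A = -M₀ = -17 kN·m
Load 3 — applied couple M₀=2 kN·m at a=16/3 m (b=L-a=8/3):
  R_A = 0 kN
  M_A = -M₀ = -2 kN·m
Superposition: R_A = 16 kN, M_A = 45 kN·m

R_A = 16 kN, M_A = 45 kN·m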